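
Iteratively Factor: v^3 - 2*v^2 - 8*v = (v)*(v^2 - 2*v - 8) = v*(v + 2)*(v - 4)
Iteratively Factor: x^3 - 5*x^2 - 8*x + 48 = (x + 3)*(x^2 - 8*x + 16) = (x - 4)*(x + 3)*(x - 4)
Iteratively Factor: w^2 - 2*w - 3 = (w - 3)*(w + 1)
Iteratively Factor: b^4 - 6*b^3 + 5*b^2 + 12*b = (b)*(b^3 - 6*b^2 + 5*b + 12) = b*(b + 1)*(b^2 - 7*b + 12) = b*(b - 3)*(b + 1)*(b - 4)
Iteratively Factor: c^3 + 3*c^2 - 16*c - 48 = (c - 4)*(c^2 + 7*c + 12) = (c - 4)*(c + 4)*(c + 3)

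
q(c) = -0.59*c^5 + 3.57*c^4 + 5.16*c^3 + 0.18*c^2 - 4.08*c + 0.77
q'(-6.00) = -6356.64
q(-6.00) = 8131.73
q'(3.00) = 282.93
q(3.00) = 275.27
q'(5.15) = 283.70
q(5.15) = 1063.22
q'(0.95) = 20.07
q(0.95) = 3.93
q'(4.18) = 410.24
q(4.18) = 700.69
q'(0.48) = 1.08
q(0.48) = -0.40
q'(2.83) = 255.36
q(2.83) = 229.51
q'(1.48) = 62.50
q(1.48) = 24.79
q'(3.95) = 400.80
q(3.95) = 607.21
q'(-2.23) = -159.21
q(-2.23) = 74.36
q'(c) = -2.95*c^4 + 14.28*c^3 + 15.48*c^2 + 0.36*c - 4.08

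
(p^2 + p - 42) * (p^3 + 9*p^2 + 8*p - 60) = p^5 + 10*p^4 - 25*p^3 - 430*p^2 - 396*p + 2520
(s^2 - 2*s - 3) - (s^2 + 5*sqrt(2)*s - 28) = -5*sqrt(2)*s - 2*s + 25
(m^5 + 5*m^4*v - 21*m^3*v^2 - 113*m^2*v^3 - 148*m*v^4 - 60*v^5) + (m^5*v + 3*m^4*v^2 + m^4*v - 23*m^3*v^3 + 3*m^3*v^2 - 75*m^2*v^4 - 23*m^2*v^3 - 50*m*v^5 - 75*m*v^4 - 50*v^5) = m^5*v + m^5 + 3*m^4*v^2 + 6*m^4*v - 23*m^3*v^3 - 18*m^3*v^2 - 75*m^2*v^4 - 136*m^2*v^3 - 50*m*v^5 - 223*m*v^4 - 110*v^5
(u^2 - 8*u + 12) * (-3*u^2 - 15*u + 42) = -3*u^4 + 9*u^3 + 126*u^2 - 516*u + 504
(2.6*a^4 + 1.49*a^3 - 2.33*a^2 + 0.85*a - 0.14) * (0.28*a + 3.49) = 0.728*a^5 + 9.4912*a^4 + 4.5477*a^3 - 7.8937*a^2 + 2.9273*a - 0.4886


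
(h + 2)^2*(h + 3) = h^3 + 7*h^2 + 16*h + 12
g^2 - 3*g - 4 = (g - 4)*(g + 1)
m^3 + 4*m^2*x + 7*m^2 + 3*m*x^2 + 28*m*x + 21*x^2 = (m + 7)*(m + x)*(m + 3*x)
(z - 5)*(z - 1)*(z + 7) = z^3 + z^2 - 37*z + 35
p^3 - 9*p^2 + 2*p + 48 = (p - 8)*(p - 3)*(p + 2)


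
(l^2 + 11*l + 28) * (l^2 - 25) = l^4 + 11*l^3 + 3*l^2 - 275*l - 700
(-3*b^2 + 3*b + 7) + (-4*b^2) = -7*b^2 + 3*b + 7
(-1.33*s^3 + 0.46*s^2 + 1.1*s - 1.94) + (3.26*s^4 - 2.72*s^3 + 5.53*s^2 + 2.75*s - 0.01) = 3.26*s^4 - 4.05*s^3 + 5.99*s^2 + 3.85*s - 1.95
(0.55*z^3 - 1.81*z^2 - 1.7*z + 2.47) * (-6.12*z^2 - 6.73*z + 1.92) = -3.366*z^5 + 7.3757*z^4 + 23.6413*z^3 - 7.1506*z^2 - 19.8871*z + 4.7424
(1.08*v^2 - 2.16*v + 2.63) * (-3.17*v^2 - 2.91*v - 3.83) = -3.4236*v^4 + 3.7044*v^3 - 6.1879*v^2 + 0.6195*v - 10.0729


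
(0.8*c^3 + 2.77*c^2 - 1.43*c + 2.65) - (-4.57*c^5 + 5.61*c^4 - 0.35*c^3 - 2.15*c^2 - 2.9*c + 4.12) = 4.57*c^5 - 5.61*c^4 + 1.15*c^3 + 4.92*c^2 + 1.47*c - 1.47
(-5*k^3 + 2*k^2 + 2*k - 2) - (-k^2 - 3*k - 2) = -5*k^3 + 3*k^2 + 5*k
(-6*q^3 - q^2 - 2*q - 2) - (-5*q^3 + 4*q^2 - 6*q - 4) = -q^3 - 5*q^2 + 4*q + 2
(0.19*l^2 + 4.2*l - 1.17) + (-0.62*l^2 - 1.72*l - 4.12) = -0.43*l^2 + 2.48*l - 5.29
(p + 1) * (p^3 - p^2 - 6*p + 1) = p^4 - 7*p^2 - 5*p + 1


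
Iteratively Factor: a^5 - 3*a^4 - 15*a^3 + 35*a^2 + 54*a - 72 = (a - 4)*(a^4 + a^3 - 11*a^2 - 9*a + 18) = (a - 4)*(a + 2)*(a^3 - a^2 - 9*a + 9) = (a - 4)*(a + 2)*(a + 3)*(a^2 - 4*a + 3) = (a - 4)*(a - 3)*(a + 2)*(a + 3)*(a - 1)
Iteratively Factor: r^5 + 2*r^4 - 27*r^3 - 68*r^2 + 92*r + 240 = (r + 3)*(r^4 - r^3 - 24*r^2 + 4*r + 80) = (r + 3)*(r + 4)*(r^3 - 5*r^2 - 4*r + 20) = (r + 2)*(r + 3)*(r + 4)*(r^2 - 7*r + 10) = (r - 2)*(r + 2)*(r + 3)*(r + 4)*(r - 5)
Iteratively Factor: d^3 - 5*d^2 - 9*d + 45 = (d - 5)*(d^2 - 9) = (d - 5)*(d + 3)*(d - 3)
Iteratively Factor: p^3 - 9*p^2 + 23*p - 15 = (p - 1)*(p^2 - 8*p + 15) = (p - 3)*(p - 1)*(p - 5)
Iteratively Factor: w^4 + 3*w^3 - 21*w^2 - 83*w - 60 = (w + 4)*(w^3 - w^2 - 17*w - 15) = (w - 5)*(w + 4)*(w^2 + 4*w + 3) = (w - 5)*(w + 1)*(w + 4)*(w + 3)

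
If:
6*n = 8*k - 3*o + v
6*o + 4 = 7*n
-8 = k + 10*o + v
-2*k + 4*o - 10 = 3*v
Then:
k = 942/1793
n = 368/1793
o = -766/1793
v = -7626/1793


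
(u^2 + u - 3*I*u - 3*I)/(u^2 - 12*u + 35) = (u^2 + u - 3*I*u - 3*I)/(u^2 - 12*u + 35)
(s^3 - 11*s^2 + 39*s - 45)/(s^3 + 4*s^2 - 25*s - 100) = (s^2 - 6*s + 9)/(s^2 + 9*s + 20)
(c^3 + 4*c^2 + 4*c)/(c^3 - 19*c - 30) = c*(c + 2)/(c^2 - 2*c - 15)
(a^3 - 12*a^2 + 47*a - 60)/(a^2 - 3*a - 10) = (a^2 - 7*a + 12)/(a + 2)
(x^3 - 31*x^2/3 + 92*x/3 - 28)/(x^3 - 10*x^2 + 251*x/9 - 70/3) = 3*(x - 2)/(3*x - 5)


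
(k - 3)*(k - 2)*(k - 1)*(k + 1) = k^4 - 5*k^3 + 5*k^2 + 5*k - 6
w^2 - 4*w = w*(w - 4)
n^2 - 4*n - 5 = (n - 5)*(n + 1)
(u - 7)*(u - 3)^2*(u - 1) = u^4 - 14*u^3 + 64*u^2 - 114*u + 63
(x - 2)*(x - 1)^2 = x^3 - 4*x^2 + 5*x - 2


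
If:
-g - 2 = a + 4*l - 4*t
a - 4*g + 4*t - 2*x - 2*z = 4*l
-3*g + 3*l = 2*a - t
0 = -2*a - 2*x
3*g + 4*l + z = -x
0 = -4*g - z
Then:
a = -24/13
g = 14/13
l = -5/26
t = 3/26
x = 24/13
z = -56/13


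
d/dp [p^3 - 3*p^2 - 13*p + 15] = 3*p^2 - 6*p - 13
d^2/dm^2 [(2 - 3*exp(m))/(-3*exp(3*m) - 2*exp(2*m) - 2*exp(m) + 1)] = (108*exp(6*m) - 108*exp(5*m) - 192*exp(4*m) + 49*exp(3*m) - 42*exp(2*m) - 18*exp(m) - 1)*exp(m)/(27*exp(9*m) + 54*exp(8*m) + 90*exp(7*m) + 53*exp(6*m) + 24*exp(5*m) - 24*exp(4*m) - 7*exp(3*m) - 6*exp(2*m) + 6*exp(m) - 1)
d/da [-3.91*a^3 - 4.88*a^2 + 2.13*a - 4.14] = -11.73*a^2 - 9.76*a + 2.13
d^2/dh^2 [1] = 0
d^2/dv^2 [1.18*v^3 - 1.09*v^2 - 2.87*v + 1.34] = 7.08*v - 2.18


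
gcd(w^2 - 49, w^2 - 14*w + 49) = w - 7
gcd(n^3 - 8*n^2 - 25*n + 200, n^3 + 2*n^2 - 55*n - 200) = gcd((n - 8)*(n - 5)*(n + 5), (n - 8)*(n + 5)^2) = n^2 - 3*n - 40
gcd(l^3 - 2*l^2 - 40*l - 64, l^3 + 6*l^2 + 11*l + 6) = l + 2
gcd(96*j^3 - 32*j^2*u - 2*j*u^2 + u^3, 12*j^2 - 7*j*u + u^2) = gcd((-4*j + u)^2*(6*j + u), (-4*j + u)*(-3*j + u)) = -4*j + u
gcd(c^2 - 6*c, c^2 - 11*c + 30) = c - 6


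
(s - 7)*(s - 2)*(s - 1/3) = s^3 - 28*s^2/3 + 17*s - 14/3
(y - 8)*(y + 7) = y^2 - y - 56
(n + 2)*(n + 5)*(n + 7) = n^3 + 14*n^2 + 59*n + 70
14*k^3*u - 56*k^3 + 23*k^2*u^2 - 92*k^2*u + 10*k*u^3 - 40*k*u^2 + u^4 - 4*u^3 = (k + u)*(2*k + u)*(7*k + u)*(u - 4)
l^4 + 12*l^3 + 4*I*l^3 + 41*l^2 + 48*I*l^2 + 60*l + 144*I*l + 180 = (l + 6)^2*(l - I)*(l + 5*I)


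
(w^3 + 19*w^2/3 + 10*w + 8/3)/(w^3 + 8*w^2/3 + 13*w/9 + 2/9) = 3*(w + 4)/(3*w + 1)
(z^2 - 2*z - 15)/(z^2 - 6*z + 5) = (z + 3)/(z - 1)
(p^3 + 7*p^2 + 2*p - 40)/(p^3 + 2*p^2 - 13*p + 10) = (p + 4)/(p - 1)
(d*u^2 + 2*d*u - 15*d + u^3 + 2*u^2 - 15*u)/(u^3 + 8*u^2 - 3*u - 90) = (d + u)/(u + 6)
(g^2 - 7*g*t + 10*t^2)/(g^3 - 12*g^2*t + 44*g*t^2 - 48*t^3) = (g - 5*t)/(g^2 - 10*g*t + 24*t^2)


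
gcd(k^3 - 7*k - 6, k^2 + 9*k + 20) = 1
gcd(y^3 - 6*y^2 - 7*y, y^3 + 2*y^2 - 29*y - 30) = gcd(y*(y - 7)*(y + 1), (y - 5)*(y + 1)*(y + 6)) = y + 1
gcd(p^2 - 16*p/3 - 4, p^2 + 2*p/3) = p + 2/3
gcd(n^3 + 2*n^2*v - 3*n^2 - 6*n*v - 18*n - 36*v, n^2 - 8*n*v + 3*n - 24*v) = n + 3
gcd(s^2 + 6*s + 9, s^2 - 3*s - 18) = s + 3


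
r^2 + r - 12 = (r - 3)*(r + 4)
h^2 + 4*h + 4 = (h + 2)^2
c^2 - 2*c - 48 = (c - 8)*(c + 6)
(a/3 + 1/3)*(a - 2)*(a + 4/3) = a^3/3 + a^2/9 - 10*a/9 - 8/9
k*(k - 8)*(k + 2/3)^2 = k^4 - 20*k^3/3 - 92*k^2/9 - 32*k/9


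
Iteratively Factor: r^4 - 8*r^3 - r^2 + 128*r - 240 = (r + 4)*(r^3 - 12*r^2 + 47*r - 60) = (r - 4)*(r + 4)*(r^2 - 8*r + 15) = (r - 4)*(r - 3)*(r + 4)*(r - 5)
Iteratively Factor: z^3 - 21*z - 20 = (z + 4)*(z^2 - 4*z - 5) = (z - 5)*(z + 4)*(z + 1)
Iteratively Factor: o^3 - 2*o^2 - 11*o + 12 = (o + 3)*(o^2 - 5*o + 4) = (o - 1)*(o + 3)*(o - 4)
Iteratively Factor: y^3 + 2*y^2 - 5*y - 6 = (y - 2)*(y^2 + 4*y + 3) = (y - 2)*(y + 1)*(y + 3)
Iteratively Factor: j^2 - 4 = (j + 2)*(j - 2)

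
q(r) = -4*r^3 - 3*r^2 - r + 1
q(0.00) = 1.00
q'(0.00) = -1.00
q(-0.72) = 1.66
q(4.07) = -322.44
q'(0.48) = -6.64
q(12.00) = -7355.00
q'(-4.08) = -176.28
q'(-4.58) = -225.24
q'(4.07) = -224.20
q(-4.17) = 243.05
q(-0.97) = 2.80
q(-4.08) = 226.81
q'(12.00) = -1801.00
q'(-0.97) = -6.47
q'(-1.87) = -31.74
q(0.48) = -0.61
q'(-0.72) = -2.90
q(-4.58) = 326.94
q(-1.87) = 18.54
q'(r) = -12*r^2 - 6*r - 1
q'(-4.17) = -184.65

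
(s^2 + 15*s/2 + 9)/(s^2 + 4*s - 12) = (s + 3/2)/(s - 2)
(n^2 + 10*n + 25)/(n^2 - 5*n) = (n^2 + 10*n + 25)/(n*(n - 5))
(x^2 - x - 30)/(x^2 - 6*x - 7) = (-x^2 + x + 30)/(-x^2 + 6*x + 7)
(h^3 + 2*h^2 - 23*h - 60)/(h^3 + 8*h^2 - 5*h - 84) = (h^2 - 2*h - 15)/(h^2 + 4*h - 21)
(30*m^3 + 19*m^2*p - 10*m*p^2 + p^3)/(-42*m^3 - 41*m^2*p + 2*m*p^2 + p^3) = (-5*m + p)/(7*m + p)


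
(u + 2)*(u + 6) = u^2 + 8*u + 12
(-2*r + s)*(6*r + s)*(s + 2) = -12*r^2*s - 24*r^2 + 4*r*s^2 + 8*r*s + s^3 + 2*s^2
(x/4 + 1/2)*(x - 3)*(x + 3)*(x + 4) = x^4/4 + 3*x^3/2 - x^2/4 - 27*x/2 - 18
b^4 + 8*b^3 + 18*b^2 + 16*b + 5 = (b + 1)^3*(b + 5)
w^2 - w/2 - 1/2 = (w - 1)*(w + 1/2)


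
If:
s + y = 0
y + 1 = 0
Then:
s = 1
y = -1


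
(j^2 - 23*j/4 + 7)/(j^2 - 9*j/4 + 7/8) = 2*(j - 4)/(2*j - 1)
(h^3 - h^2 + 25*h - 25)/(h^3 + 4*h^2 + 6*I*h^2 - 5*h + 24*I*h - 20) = (h^2 - h*(1 + 5*I) + 5*I)/(h^2 + h*(4 + I) + 4*I)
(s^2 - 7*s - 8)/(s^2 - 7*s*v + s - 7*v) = (s - 8)/(s - 7*v)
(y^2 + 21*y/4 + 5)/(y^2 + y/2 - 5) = (4*y^2 + 21*y + 20)/(2*(2*y^2 + y - 10))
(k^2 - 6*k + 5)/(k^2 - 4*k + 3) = (k - 5)/(k - 3)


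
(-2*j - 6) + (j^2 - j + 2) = j^2 - 3*j - 4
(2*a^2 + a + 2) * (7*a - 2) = 14*a^3 + 3*a^2 + 12*a - 4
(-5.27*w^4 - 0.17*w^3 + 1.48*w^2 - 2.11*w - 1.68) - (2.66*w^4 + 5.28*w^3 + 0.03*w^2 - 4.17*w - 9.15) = -7.93*w^4 - 5.45*w^3 + 1.45*w^2 + 2.06*w + 7.47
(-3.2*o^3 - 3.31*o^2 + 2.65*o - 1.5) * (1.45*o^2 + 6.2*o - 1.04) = -4.64*o^5 - 24.6395*o^4 - 13.3515*o^3 + 17.6974*o^2 - 12.056*o + 1.56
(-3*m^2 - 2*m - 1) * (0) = 0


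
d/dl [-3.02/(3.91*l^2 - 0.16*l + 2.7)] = (23.6164*l - 0.4832)/(3.91*l^2 - 0.16*l + 2.7)^2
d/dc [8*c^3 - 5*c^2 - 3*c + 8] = 24*c^2 - 10*c - 3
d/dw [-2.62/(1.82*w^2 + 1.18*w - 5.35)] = (9.5368*w + 3.0916)/(1.82*w^2 + 1.18*w - 5.35)^2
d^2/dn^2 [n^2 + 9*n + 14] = 2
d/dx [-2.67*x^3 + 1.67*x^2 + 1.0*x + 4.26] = -8.01*x^2 + 3.34*x + 1.0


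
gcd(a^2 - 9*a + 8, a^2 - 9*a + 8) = a^2 - 9*a + 8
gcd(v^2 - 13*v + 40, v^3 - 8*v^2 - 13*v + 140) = v - 5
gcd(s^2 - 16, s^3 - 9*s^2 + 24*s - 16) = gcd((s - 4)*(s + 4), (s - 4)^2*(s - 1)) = s - 4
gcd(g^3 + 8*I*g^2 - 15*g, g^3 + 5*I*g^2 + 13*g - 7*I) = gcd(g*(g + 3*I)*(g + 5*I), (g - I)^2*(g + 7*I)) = 1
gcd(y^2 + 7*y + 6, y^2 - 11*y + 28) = 1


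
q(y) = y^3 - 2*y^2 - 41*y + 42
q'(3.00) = -26.00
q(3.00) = -72.00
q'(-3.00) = -2.00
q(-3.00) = 120.00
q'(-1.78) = -24.37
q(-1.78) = 103.00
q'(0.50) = -42.25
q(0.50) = 21.12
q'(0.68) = -42.33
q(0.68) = 13.51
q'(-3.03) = -1.34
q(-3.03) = 120.05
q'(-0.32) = -39.41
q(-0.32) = 54.88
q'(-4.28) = 31.08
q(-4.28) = 102.44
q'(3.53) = -17.74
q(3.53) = -83.66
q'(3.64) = -15.81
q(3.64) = -85.51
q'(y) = 3*y^2 - 4*y - 41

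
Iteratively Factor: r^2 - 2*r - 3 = (r + 1)*(r - 3)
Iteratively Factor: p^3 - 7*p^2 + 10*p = (p - 2)*(p^2 - 5*p) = p*(p - 2)*(p - 5)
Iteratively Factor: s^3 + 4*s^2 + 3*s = (s + 1)*(s^2 + 3*s) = s*(s + 1)*(s + 3)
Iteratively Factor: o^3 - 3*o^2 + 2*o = (o)*(o^2 - 3*o + 2) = o*(o - 1)*(o - 2)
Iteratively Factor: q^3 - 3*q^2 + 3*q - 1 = (q - 1)*(q^2 - 2*q + 1) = (q - 1)^2*(q - 1)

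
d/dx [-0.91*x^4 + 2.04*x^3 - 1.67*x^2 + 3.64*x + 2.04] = -3.64*x^3 + 6.12*x^2 - 3.34*x + 3.64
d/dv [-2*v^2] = -4*v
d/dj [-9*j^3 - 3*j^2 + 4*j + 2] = -27*j^2 - 6*j + 4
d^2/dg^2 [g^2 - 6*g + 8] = 2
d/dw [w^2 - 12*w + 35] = 2*w - 12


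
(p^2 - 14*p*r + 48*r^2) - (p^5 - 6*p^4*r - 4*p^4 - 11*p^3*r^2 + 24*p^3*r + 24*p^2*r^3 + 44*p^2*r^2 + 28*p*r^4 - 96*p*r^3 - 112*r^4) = -p^5 + 6*p^4*r + 4*p^4 + 11*p^3*r^2 - 24*p^3*r - 24*p^2*r^3 - 44*p^2*r^2 + p^2 - 28*p*r^4 + 96*p*r^3 - 14*p*r + 112*r^4 + 48*r^2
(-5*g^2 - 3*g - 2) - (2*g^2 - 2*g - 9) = -7*g^2 - g + 7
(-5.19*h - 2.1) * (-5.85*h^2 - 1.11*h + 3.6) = 30.3615*h^3 + 18.0459*h^2 - 16.353*h - 7.56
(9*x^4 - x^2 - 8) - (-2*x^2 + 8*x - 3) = 9*x^4 + x^2 - 8*x - 5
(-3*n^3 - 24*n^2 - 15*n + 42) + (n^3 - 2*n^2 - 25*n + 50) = -2*n^3 - 26*n^2 - 40*n + 92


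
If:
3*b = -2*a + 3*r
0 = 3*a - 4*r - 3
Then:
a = 4*r/3 + 1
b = r/9 - 2/3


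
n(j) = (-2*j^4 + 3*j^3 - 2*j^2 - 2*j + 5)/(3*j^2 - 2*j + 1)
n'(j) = (2 - 6*j)*(-2*j^4 + 3*j^3 - 2*j^2 - 2*j + 5)/(3*j^2 - 2*j + 1)^2 + (-8*j^3 + 9*j^2 - 4*j - 2)/(3*j^2 - 2*j + 1)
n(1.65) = -0.87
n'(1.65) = -2.25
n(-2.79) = -6.39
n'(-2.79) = 4.45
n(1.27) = 0.05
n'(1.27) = -2.80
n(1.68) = -0.94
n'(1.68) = -2.24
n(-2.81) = -6.48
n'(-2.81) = 4.47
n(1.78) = -1.16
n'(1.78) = -2.25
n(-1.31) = -0.96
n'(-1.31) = 3.10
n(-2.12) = -3.67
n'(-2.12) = 3.69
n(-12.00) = -102.66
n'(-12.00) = 16.56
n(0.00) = 5.00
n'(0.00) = 8.00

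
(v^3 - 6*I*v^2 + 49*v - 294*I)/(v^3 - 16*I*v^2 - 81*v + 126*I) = (v + 7*I)/(v - 3*I)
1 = 1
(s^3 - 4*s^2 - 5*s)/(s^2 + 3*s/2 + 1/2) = 2*s*(s - 5)/(2*s + 1)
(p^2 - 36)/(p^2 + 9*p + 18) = (p - 6)/(p + 3)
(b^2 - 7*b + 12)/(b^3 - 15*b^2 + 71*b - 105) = (b - 4)/(b^2 - 12*b + 35)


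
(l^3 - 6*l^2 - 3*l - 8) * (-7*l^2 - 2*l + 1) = -7*l^5 + 40*l^4 + 34*l^3 + 56*l^2 + 13*l - 8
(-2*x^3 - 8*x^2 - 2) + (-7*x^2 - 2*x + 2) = -2*x^3 - 15*x^2 - 2*x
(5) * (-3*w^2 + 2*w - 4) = -15*w^2 + 10*w - 20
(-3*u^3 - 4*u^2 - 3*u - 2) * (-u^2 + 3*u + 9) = 3*u^5 - 5*u^4 - 36*u^3 - 43*u^2 - 33*u - 18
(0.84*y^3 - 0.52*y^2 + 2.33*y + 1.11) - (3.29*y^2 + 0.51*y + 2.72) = 0.84*y^3 - 3.81*y^2 + 1.82*y - 1.61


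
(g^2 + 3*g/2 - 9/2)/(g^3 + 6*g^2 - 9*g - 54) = (g - 3/2)/(g^2 + 3*g - 18)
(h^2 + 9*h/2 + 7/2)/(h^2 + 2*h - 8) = (2*h^2 + 9*h + 7)/(2*(h^2 + 2*h - 8))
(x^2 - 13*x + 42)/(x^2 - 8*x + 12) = (x - 7)/(x - 2)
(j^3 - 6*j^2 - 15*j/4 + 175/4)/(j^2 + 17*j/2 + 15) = (2*j^2 - 17*j + 35)/(2*(j + 6))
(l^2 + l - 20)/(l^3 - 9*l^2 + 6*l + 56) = (l + 5)/(l^2 - 5*l - 14)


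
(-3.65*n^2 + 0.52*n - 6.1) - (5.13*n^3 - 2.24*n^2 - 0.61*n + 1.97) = -5.13*n^3 - 1.41*n^2 + 1.13*n - 8.07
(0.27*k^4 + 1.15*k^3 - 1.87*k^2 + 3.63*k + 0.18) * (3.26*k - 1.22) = 0.8802*k^5 + 3.4196*k^4 - 7.4992*k^3 + 14.1152*k^2 - 3.8418*k - 0.2196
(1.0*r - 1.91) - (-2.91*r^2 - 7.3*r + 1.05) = 2.91*r^2 + 8.3*r - 2.96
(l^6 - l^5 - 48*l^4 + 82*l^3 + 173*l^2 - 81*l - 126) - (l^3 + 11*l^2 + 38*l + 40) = l^6 - l^5 - 48*l^4 + 81*l^3 + 162*l^2 - 119*l - 166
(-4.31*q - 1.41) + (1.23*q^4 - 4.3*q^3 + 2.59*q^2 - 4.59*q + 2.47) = 1.23*q^4 - 4.3*q^3 + 2.59*q^2 - 8.9*q + 1.06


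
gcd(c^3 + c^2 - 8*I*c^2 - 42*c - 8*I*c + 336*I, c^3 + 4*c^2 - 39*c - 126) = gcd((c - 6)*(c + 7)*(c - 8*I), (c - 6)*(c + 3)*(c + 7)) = c^2 + c - 42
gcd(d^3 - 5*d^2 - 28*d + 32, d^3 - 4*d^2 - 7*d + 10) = d - 1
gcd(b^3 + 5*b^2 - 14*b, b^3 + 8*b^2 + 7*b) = b^2 + 7*b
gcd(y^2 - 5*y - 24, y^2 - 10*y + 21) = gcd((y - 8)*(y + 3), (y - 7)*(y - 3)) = 1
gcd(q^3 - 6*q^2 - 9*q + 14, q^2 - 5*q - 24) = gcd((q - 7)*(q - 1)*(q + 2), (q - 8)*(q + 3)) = 1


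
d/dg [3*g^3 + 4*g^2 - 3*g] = 9*g^2 + 8*g - 3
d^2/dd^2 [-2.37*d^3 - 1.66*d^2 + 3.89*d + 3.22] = -14.22*d - 3.32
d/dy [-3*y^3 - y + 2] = -9*y^2 - 1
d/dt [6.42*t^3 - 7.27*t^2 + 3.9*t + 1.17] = 19.26*t^2 - 14.54*t + 3.9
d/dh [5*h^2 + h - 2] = 10*h + 1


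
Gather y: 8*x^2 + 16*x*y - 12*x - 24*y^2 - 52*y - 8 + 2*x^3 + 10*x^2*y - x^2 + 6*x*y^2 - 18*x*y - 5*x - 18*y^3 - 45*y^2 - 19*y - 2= 2*x^3 + 7*x^2 - 17*x - 18*y^3 + y^2*(6*x - 69) + y*(10*x^2 - 2*x - 71) - 10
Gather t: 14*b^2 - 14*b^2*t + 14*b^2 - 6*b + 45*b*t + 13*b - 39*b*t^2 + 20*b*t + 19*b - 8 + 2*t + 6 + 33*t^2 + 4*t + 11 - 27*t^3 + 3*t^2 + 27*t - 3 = 28*b^2 + 26*b - 27*t^3 + t^2*(36 - 39*b) + t*(-14*b^2 + 65*b + 33) + 6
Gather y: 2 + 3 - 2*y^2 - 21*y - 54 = -2*y^2 - 21*y - 49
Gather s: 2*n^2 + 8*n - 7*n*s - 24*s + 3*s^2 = 2*n^2 + 8*n + 3*s^2 + s*(-7*n - 24)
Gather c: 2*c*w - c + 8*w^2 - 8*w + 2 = c*(2*w - 1) + 8*w^2 - 8*w + 2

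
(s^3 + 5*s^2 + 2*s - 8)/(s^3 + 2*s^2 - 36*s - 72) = (s^2 + 3*s - 4)/(s^2 - 36)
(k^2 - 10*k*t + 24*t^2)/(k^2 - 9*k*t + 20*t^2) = (-k + 6*t)/(-k + 5*t)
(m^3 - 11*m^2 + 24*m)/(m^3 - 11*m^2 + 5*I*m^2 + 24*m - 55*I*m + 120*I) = m/(m + 5*I)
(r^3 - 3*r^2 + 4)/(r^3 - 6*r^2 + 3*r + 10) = (r - 2)/(r - 5)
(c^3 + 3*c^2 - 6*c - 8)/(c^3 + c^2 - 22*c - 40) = (c^2 - c - 2)/(c^2 - 3*c - 10)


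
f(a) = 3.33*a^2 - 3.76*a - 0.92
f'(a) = 6.66*a - 3.76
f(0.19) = -1.51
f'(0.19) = -2.49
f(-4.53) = 84.45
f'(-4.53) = -33.93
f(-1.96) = 19.24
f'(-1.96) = -16.81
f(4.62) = 52.79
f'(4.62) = 27.01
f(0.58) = -1.98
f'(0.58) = 0.10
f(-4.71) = 90.66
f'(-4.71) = -35.13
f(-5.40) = 116.49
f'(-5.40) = -39.72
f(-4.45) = 81.75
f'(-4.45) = -33.40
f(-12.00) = 523.72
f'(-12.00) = -83.68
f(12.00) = 433.48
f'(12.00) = 76.16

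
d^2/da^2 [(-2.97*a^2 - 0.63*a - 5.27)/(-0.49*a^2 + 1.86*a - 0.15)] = (-8.88178419700125e-16*a^4 + 5.716242*a^3 + 6.282192*a^2 - 29.096298*a + 36.174684)/(0.117649*a^6 - 1.339758*a^5 + 5.193657*a^4 - 7.255116*a^3 + 1.589895*a^2 - 0.12555*a + 0.003375)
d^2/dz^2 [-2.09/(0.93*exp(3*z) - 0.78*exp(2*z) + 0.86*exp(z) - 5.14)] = (-2.09*(2.79*exp(2*z) - 1.56*exp(z) + 0.86)*(5.58*exp(2*z) - 3.12*exp(z) + 1.72)*exp(z) + (17.4933*exp(2*z) - 6.5208*exp(z) + 1.7974)*(0.93*exp(3*z) - 0.78*exp(2*z) + 0.86*exp(z) - 5.14))*exp(z)/(0.93*exp(3*z) - 0.78*exp(2*z) + 0.86*exp(z) - 5.14)^3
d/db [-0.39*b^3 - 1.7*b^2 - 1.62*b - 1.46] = -1.17*b^2 - 3.4*b - 1.62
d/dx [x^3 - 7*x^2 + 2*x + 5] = 3*x^2 - 14*x + 2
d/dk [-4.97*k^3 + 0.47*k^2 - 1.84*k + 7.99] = -14.91*k^2 + 0.94*k - 1.84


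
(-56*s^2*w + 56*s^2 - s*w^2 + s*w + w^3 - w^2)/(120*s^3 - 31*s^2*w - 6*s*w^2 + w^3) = (-7*s*w + 7*s - w^2 + w)/(15*s^2 - 2*s*w - w^2)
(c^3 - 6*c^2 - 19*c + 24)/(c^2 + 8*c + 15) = (c^2 - 9*c + 8)/(c + 5)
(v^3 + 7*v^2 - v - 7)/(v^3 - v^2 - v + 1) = (v + 7)/(v - 1)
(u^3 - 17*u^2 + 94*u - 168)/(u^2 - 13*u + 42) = u - 4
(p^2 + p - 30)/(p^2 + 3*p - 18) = (p - 5)/(p - 3)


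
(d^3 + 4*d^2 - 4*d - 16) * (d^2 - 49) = d^5 + 4*d^4 - 53*d^3 - 212*d^2 + 196*d + 784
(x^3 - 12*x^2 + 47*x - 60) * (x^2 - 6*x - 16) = x^5 - 18*x^4 + 103*x^3 - 150*x^2 - 392*x + 960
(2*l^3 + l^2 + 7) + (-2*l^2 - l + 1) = 2*l^3 - l^2 - l + 8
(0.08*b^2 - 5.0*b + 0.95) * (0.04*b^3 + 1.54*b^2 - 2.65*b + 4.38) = 0.0032*b^5 - 0.0768*b^4 - 7.874*b^3 + 15.0634*b^2 - 24.4175*b + 4.161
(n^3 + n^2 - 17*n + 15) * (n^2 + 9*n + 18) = n^5 + 10*n^4 + 10*n^3 - 120*n^2 - 171*n + 270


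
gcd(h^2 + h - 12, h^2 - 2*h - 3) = h - 3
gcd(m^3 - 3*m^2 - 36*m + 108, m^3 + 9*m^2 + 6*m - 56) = 1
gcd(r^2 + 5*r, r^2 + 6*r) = r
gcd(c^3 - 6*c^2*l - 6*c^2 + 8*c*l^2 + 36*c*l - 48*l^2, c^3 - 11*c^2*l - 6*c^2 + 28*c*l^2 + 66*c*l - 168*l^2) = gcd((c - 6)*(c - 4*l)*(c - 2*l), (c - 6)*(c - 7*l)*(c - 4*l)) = c^2 - 4*c*l - 6*c + 24*l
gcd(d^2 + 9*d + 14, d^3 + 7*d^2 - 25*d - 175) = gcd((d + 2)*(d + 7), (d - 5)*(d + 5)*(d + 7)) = d + 7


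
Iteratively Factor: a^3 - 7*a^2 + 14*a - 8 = (a - 1)*(a^2 - 6*a + 8) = (a - 2)*(a - 1)*(a - 4)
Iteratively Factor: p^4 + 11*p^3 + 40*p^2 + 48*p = (p + 3)*(p^3 + 8*p^2 + 16*p) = (p + 3)*(p + 4)*(p^2 + 4*p) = (p + 3)*(p + 4)^2*(p)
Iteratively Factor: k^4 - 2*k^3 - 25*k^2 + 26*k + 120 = (k - 5)*(k^3 + 3*k^2 - 10*k - 24) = (k - 5)*(k + 2)*(k^2 + k - 12) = (k - 5)*(k + 2)*(k + 4)*(k - 3)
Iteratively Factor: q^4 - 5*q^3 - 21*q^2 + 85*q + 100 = (q - 5)*(q^3 - 21*q - 20) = (q - 5)^2*(q^2 + 5*q + 4) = (q - 5)^2*(q + 1)*(q + 4)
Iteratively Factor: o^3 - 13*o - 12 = (o - 4)*(o^2 + 4*o + 3) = (o - 4)*(o + 3)*(o + 1)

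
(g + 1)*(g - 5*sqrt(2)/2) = g^2 - 5*sqrt(2)*g/2 + g - 5*sqrt(2)/2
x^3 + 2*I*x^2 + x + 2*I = (x - I)*(x + I)*(x + 2*I)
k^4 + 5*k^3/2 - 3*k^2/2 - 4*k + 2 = (k - 1)*(k - 1/2)*(k + 2)^2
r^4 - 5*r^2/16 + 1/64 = (r - 1/2)*(r - 1/4)*(r + 1/4)*(r + 1/2)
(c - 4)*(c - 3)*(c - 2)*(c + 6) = c^4 - 3*c^3 - 28*c^2 + 132*c - 144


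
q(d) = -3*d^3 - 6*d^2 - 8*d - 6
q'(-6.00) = -260.00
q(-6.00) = 474.00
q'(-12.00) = -1160.00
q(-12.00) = 4410.00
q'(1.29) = -38.46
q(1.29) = -32.74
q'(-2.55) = -35.92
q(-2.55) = 25.13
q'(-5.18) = -187.33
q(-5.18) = 291.42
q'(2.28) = -82.15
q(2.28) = -90.99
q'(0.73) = -21.56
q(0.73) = -16.20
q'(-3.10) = -57.29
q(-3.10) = 50.51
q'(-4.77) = -155.54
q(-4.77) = 221.24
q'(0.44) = -15.02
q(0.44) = -10.94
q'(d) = -9*d^2 - 12*d - 8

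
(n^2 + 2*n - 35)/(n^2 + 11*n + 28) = (n - 5)/(n + 4)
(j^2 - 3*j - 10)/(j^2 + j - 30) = (j + 2)/(j + 6)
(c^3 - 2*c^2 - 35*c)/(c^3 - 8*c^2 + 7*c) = (c + 5)/(c - 1)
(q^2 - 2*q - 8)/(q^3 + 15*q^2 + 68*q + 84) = (q - 4)/(q^2 + 13*q + 42)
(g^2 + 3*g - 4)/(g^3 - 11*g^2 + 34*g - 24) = (g + 4)/(g^2 - 10*g + 24)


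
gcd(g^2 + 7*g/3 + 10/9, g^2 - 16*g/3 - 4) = g + 2/3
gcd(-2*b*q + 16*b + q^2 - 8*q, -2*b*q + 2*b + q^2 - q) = -2*b + q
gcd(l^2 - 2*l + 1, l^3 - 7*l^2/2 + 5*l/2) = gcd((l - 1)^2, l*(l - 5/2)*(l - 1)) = l - 1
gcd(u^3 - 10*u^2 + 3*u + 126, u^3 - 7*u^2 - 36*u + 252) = u^2 - 13*u + 42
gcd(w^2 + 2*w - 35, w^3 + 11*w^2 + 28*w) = w + 7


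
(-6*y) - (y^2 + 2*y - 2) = -y^2 - 8*y + 2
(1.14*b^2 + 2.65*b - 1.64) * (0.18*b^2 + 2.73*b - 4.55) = 0.2052*b^4 + 3.5892*b^3 + 1.7523*b^2 - 16.5347*b + 7.462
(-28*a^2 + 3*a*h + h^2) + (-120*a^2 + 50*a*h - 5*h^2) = -148*a^2 + 53*a*h - 4*h^2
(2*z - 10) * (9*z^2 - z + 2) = 18*z^3 - 92*z^2 + 14*z - 20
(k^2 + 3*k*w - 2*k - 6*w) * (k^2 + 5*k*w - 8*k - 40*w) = k^4 + 8*k^3*w - 10*k^3 + 15*k^2*w^2 - 80*k^2*w + 16*k^2 - 150*k*w^2 + 128*k*w + 240*w^2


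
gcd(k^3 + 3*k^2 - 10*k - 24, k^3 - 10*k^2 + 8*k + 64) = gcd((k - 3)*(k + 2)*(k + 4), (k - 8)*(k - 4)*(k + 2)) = k + 2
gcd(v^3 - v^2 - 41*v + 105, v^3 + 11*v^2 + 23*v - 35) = v + 7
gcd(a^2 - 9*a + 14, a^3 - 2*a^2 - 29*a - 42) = a - 7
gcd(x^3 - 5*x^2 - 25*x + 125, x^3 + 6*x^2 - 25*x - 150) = x^2 - 25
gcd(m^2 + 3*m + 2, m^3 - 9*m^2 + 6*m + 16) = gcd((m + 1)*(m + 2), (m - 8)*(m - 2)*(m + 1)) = m + 1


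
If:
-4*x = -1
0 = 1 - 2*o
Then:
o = 1/2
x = 1/4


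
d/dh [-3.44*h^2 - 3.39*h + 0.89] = -6.88*h - 3.39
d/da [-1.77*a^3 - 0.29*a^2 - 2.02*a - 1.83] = -5.31*a^2 - 0.58*a - 2.02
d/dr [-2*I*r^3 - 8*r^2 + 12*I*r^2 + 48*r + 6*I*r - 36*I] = -6*I*r^2 + r*(-16 + 24*I) + 48 + 6*I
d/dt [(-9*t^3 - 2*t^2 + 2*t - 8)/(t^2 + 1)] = (-9*t^4 - 29*t^2 + 12*t + 2)/(t^4 + 2*t^2 + 1)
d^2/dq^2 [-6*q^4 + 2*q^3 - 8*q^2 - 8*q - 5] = -72*q^2 + 12*q - 16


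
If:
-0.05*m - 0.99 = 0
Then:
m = -19.80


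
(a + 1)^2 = a^2 + 2*a + 1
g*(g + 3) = g^2 + 3*g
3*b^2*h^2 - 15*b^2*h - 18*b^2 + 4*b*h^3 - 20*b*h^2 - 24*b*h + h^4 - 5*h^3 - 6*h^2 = (b + h)*(3*b + h)*(h - 6)*(h + 1)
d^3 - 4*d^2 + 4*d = d*(d - 2)^2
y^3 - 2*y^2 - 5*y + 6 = (y - 3)*(y - 1)*(y + 2)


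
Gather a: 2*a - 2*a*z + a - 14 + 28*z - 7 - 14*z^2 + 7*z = a*(3 - 2*z) - 14*z^2 + 35*z - 21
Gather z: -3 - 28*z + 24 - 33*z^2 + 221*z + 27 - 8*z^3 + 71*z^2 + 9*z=-8*z^3 + 38*z^2 + 202*z + 48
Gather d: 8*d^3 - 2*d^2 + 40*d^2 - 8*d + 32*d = 8*d^3 + 38*d^2 + 24*d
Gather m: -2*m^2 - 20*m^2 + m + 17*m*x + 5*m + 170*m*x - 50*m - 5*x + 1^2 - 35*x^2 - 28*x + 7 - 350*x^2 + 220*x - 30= -22*m^2 + m*(187*x - 44) - 385*x^2 + 187*x - 22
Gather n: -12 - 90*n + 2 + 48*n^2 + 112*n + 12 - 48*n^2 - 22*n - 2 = 0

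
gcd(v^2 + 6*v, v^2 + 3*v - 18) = v + 6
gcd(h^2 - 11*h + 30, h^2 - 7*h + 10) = h - 5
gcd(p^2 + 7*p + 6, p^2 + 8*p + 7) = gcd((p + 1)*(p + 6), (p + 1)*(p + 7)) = p + 1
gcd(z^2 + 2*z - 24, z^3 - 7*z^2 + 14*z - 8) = z - 4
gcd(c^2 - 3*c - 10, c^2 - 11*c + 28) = 1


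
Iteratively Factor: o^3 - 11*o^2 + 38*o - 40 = (o - 2)*(o^2 - 9*o + 20) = (o - 5)*(o - 2)*(o - 4)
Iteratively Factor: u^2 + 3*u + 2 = (u + 2)*(u + 1)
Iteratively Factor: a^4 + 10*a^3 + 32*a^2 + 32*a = (a)*(a^3 + 10*a^2 + 32*a + 32) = a*(a + 2)*(a^2 + 8*a + 16) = a*(a + 2)*(a + 4)*(a + 4)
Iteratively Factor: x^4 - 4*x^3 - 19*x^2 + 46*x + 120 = (x + 2)*(x^3 - 6*x^2 - 7*x + 60) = (x - 4)*(x + 2)*(x^2 - 2*x - 15) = (x - 5)*(x - 4)*(x + 2)*(x + 3)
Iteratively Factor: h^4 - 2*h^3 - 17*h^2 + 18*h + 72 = (h - 4)*(h^3 + 2*h^2 - 9*h - 18) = (h - 4)*(h + 3)*(h^2 - h - 6) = (h - 4)*(h - 3)*(h + 3)*(h + 2)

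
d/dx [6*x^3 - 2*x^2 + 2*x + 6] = 18*x^2 - 4*x + 2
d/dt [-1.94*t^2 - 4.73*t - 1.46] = -3.88*t - 4.73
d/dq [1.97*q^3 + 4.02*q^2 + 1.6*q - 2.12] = 5.91*q^2 + 8.04*q + 1.6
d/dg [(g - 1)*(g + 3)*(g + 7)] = 3*g^2 + 18*g + 11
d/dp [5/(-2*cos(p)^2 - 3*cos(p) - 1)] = -5*(4*cos(p) + 3)*sin(p)/(3*cos(p) + cos(2*p) + 2)^2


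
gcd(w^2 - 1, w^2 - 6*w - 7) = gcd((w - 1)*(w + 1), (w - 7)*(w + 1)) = w + 1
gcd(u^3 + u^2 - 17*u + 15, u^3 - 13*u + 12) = u^2 - 4*u + 3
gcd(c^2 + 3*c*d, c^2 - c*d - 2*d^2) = 1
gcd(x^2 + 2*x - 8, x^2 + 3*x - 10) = x - 2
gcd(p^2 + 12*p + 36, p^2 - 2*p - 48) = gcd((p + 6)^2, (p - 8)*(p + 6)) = p + 6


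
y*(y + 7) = y^2 + 7*y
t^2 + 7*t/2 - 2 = (t - 1/2)*(t + 4)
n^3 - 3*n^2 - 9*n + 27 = (n - 3)^2*(n + 3)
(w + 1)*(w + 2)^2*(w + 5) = w^4 + 10*w^3 + 33*w^2 + 44*w + 20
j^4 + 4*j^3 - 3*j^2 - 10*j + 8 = (j - 1)^2*(j + 2)*(j + 4)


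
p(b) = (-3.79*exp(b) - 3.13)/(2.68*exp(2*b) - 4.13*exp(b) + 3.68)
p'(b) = (-3.79*exp(b) - 3.13)*(-5.36*exp(2*b) + 4.13*exp(b))/(2.68*exp(2*b) - 4.13*exp(b) + 3.68)^2 - 3.79*exp(b)/(2.68*exp(2*b) - 4.13*exp(b) + 3.68) = (10.1572*exp(2*b) + 16.7768*exp(b) - 26.8741)*exp(b)/(7.1824*exp(4*b) - 22.1368*exp(3*b) + 36.7817*exp(2*b) - 30.3968*exp(b) + 13.5424)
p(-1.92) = -1.18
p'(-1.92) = -0.36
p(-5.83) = -0.86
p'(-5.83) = -0.01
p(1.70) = -0.39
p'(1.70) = 0.54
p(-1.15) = -1.64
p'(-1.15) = -0.93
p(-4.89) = -0.87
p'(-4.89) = -0.02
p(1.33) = -0.66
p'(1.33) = 0.99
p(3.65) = -0.04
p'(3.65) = 0.04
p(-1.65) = -1.29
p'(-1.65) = -0.50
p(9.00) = 0.00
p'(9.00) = 0.00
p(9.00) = 0.00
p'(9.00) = 0.00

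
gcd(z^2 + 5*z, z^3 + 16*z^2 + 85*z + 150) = z + 5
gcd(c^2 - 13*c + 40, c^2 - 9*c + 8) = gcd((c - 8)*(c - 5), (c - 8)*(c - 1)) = c - 8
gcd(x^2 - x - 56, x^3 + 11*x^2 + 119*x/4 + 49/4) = x + 7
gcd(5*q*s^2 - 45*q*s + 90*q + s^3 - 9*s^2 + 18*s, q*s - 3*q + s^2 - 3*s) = s - 3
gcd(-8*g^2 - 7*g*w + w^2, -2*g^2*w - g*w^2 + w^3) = g + w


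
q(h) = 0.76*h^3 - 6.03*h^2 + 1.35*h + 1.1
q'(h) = 2.28*h^2 - 12.06*h + 1.35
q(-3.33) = -98.33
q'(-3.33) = 66.79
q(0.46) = 0.52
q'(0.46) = -3.72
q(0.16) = 1.16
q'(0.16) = -0.52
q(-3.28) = -95.02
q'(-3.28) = 65.44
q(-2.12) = -36.10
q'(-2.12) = 37.16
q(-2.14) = -36.85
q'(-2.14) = 37.60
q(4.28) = -44.00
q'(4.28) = -8.50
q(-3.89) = -140.13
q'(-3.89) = 82.76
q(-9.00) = -1053.52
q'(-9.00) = 294.57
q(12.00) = 462.26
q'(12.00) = 184.95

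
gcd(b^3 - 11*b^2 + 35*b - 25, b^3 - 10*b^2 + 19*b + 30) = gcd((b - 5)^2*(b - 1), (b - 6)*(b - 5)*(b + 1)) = b - 5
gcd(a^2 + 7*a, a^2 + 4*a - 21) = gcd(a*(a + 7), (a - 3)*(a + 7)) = a + 7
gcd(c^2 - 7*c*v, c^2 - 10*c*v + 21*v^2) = -c + 7*v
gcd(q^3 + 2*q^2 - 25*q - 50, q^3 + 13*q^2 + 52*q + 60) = q^2 + 7*q + 10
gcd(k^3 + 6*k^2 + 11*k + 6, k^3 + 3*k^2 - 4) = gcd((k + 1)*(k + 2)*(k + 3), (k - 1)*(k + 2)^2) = k + 2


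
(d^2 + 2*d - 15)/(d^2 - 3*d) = (d + 5)/d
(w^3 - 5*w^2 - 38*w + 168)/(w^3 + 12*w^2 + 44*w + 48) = (w^2 - 11*w + 28)/(w^2 + 6*w + 8)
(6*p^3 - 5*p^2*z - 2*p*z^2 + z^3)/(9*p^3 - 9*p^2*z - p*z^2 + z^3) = (2*p + z)/(3*p + z)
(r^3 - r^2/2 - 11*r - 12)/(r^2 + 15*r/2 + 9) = (r^2 - 2*r - 8)/(r + 6)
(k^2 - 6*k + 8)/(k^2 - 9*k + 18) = (k^2 - 6*k + 8)/(k^2 - 9*k + 18)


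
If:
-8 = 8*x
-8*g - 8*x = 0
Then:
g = 1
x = -1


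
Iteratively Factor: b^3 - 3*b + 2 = (b - 1)*(b^2 + b - 2) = (b - 1)*(b + 2)*(b - 1)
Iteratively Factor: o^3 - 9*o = (o)*(o^2 - 9) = o*(o + 3)*(o - 3)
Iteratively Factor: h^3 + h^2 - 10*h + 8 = (h + 4)*(h^2 - 3*h + 2) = (h - 2)*(h + 4)*(h - 1)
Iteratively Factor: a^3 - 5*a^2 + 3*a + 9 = (a - 3)*(a^2 - 2*a - 3) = (a - 3)*(a + 1)*(a - 3)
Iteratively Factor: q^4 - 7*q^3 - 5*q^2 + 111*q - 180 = (q + 4)*(q^3 - 11*q^2 + 39*q - 45) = (q - 3)*(q + 4)*(q^2 - 8*q + 15) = (q - 5)*(q - 3)*(q + 4)*(q - 3)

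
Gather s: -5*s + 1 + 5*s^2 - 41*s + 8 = 5*s^2 - 46*s + 9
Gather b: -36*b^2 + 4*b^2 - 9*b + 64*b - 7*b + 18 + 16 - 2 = -32*b^2 + 48*b + 32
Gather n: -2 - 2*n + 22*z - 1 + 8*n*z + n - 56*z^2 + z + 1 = n*(8*z - 1) - 56*z^2 + 23*z - 2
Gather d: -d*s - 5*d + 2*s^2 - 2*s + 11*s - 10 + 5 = d*(-s - 5) + 2*s^2 + 9*s - 5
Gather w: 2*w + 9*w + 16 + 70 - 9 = 11*w + 77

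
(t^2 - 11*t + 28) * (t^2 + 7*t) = t^4 - 4*t^3 - 49*t^2 + 196*t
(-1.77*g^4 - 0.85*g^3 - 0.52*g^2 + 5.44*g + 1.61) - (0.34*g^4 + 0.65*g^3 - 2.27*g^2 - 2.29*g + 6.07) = -2.11*g^4 - 1.5*g^3 + 1.75*g^2 + 7.73*g - 4.46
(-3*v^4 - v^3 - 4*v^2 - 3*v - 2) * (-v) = 3*v^5 + v^4 + 4*v^3 + 3*v^2 + 2*v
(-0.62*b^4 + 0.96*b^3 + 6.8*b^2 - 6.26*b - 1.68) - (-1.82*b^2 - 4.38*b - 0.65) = -0.62*b^4 + 0.96*b^3 + 8.62*b^2 - 1.88*b - 1.03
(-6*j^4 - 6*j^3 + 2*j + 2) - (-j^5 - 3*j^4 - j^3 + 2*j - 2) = j^5 - 3*j^4 - 5*j^3 + 4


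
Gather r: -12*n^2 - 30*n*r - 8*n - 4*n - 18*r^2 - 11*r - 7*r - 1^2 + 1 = -12*n^2 - 12*n - 18*r^2 + r*(-30*n - 18)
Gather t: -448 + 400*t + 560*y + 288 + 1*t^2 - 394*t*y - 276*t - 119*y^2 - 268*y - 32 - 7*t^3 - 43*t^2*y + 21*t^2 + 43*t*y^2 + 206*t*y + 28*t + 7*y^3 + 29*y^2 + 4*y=-7*t^3 + t^2*(22 - 43*y) + t*(43*y^2 - 188*y + 152) + 7*y^3 - 90*y^2 + 296*y - 192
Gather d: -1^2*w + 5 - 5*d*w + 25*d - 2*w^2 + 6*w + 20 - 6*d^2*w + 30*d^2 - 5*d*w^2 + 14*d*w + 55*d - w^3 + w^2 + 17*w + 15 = d^2*(30 - 6*w) + d*(-5*w^2 + 9*w + 80) - w^3 - w^2 + 22*w + 40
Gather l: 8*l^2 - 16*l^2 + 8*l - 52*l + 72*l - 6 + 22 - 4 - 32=-8*l^2 + 28*l - 20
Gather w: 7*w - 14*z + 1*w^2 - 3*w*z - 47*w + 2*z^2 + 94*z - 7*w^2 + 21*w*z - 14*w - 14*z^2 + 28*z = -6*w^2 + w*(18*z - 54) - 12*z^2 + 108*z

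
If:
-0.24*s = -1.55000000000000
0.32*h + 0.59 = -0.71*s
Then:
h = -16.17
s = 6.46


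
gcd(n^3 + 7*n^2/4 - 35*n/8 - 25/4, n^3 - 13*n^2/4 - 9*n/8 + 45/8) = n + 5/4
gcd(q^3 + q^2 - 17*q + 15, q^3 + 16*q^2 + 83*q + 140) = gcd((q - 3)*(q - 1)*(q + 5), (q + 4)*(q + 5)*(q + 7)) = q + 5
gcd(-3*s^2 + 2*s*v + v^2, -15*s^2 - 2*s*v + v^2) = 3*s + v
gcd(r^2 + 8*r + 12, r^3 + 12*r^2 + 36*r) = r + 6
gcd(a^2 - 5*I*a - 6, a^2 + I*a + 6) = a - 2*I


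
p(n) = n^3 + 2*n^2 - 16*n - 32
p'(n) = 3*n^2 + 4*n - 16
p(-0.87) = -17.22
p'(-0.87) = -17.21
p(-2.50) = 4.88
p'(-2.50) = -7.25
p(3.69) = -13.56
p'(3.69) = 39.61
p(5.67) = 123.86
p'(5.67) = 103.13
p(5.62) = 118.75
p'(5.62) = 101.23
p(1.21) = -46.66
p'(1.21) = -6.77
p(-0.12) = -30.05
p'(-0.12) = -16.44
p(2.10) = -47.52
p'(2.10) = 5.63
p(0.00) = -32.00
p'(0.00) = -16.00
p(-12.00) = -1280.00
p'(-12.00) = 368.00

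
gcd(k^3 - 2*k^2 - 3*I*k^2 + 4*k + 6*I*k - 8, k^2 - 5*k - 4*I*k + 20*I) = k - 4*I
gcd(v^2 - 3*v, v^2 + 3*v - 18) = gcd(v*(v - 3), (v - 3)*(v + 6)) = v - 3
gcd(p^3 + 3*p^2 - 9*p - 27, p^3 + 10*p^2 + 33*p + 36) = p^2 + 6*p + 9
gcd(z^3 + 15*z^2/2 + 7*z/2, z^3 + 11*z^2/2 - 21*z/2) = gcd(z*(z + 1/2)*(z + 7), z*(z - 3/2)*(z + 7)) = z^2 + 7*z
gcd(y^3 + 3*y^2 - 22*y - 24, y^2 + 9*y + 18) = y + 6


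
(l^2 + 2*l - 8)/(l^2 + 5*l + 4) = (l - 2)/(l + 1)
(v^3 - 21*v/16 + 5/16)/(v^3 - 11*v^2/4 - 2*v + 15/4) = (v - 1/4)/(v - 3)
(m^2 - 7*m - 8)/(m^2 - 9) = (m^2 - 7*m - 8)/(m^2 - 9)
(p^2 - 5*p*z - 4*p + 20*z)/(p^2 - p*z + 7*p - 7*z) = (p^2 - 5*p*z - 4*p + 20*z)/(p^2 - p*z + 7*p - 7*z)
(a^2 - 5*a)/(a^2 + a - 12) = a*(a - 5)/(a^2 + a - 12)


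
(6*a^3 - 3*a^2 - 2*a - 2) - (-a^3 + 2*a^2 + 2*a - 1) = 7*a^3 - 5*a^2 - 4*a - 1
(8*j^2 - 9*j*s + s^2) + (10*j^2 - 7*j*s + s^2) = 18*j^2 - 16*j*s + 2*s^2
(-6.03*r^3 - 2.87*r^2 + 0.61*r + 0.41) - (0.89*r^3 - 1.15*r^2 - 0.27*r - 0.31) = -6.92*r^3 - 1.72*r^2 + 0.88*r + 0.72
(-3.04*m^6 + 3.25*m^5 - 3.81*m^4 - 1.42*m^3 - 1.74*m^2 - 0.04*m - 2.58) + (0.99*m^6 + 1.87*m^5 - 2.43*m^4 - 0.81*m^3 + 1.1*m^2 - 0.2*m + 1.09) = -2.05*m^6 + 5.12*m^5 - 6.24*m^4 - 2.23*m^3 - 0.64*m^2 - 0.24*m - 1.49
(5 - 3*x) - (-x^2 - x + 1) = x^2 - 2*x + 4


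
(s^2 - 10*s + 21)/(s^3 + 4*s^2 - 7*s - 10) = (s^2 - 10*s + 21)/(s^3 + 4*s^2 - 7*s - 10)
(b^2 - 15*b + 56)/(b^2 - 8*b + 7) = (b - 8)/(b - 1)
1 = 1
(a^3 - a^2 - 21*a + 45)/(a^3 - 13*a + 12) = (a^2 + 2*a - 15)/(a^2 + 3*a - 4)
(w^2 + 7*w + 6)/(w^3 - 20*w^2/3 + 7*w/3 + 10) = 3*(w + 6)/(3*w^2 - 23*w + 30)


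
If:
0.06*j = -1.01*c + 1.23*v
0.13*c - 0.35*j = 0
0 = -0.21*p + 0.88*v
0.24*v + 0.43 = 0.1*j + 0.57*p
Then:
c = 0.23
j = 0.09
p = 0.82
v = 0.20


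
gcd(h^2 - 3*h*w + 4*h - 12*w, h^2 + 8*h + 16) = h + 4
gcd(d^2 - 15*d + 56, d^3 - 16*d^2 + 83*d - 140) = d - 7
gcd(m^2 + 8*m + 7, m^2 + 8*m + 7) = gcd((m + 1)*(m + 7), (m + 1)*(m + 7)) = m^2 + 8*m + 7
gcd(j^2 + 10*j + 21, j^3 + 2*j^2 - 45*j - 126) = j + 3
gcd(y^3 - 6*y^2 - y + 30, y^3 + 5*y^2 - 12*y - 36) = y^2 - y - 6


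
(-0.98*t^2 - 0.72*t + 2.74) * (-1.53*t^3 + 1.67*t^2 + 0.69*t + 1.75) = 1.4994*t^5 - 0.535*t^4 - 6.0708*t^3 + 2.364*t^2 + 0.6306*t + 4.795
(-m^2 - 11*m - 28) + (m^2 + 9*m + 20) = -2*m - 8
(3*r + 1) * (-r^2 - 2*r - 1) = -3*r^3 - 7*r^2 - 5*r - 1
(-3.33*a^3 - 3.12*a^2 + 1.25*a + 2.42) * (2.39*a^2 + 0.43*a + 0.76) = -7.9587*a^5 - 8.8887*a^4 - 0.8849*a^3 + 3.9501*a^2 + 1.9906*a + 1.8392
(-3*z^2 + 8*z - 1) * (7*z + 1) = -21*z^3 + 53*z^2 + z - 1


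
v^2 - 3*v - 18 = (v - 6)*(v + 3)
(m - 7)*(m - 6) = m^2 - 13*m + 42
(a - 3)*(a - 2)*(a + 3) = a^3 - 2*a^2 - 9*a + 18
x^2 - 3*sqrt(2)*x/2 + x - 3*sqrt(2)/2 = (x + 1)*(x - 3*sqrt(2)/2)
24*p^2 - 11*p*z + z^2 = (-8*p + z)*(-3*p + z)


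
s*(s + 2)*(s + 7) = s^3 + 9*s^2 + 14*s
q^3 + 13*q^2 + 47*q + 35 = (q + 1)*(q + 5)*(q + 7)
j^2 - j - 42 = (j - 7)*(j + 6)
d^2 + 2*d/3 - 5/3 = (d - 1)*(d + 5/3)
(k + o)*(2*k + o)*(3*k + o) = 6*k^3 + 11*k^2*o + 6*k*o^2 + o^3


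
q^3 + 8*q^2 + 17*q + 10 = (q + 1)*(q + 2)*(q + 5)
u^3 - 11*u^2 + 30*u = u*(u - 6)*(u - 5)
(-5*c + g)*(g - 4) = -5*c*g + 20*c + g^2 - 4*g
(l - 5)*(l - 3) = l^2 - 8*l + 15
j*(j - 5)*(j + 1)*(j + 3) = j^4 - j^3 - 17*j^2 - 15*j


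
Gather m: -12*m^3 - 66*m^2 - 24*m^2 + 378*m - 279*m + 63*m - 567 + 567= -12*m^3 - 90*m^2 + 162*m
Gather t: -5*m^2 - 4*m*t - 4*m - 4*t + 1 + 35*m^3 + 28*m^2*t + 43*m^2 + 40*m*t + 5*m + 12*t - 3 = 35*m^3 + 38*m^2 + m + t*(28*m^2 + 36*m + 8) - 2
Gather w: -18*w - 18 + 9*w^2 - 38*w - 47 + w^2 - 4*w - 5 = 10*w^2 - 60*w - 70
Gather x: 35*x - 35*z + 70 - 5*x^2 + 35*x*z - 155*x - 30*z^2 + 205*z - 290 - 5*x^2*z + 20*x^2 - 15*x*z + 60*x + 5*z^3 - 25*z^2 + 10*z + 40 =x^2*(15 - 5*z) + x*(20*z - 60) + 5*z^3 - 55*z^2 + 180*z - 180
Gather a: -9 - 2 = -11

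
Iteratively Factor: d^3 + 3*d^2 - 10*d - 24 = (d + 2)*(d^2 + d - 12) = (d + 2)*(d + 4)*(d - 3)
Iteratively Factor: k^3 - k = (k - 1)*(k^2 + k) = k*(k - 1)*(k + 1)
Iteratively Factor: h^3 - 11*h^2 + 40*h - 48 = (h - 4)*(h^2 - 7*h + 12) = (h - 4)*(h - 3)*(h - 4)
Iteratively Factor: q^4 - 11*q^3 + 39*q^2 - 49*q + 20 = (q - 4)*(q^3 - 7*q^2 + 11*q - 5) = (q - 4)*(q - 1)*(q^2 - 6*q + 5) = (q - 4)*(q - 1)^2*(q - 5)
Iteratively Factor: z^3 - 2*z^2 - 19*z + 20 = (z - 5)*(z^2 + 3*z - 4) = (z - 5)*(z - 1)*(z + 4)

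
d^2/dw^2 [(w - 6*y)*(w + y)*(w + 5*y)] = 6*w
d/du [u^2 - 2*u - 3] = 2*u - 2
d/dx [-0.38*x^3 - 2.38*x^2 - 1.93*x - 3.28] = -1.14*x^2 - 4.76*x - 1.93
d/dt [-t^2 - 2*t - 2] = -2*t - 2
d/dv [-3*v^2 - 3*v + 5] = -6*v - 3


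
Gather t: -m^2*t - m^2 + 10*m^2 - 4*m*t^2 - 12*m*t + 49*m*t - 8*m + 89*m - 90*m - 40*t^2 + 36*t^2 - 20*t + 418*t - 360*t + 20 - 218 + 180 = 9*m^2 - 9*m + t^2*(-4*m - 4) + t*(-m^2 + 37*m + 38) - 18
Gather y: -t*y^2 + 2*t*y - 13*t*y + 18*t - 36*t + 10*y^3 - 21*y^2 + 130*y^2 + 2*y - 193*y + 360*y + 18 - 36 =-18*t + 10*y^3 + y^2*(109 - t) + y*(169 - 11*t) - 18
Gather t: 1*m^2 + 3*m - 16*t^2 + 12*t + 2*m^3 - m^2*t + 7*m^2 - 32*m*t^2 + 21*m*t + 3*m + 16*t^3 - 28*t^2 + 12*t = 2*m^3 + 8*m^2 + 6*m + 16*t^3 + t^2*(-32*m - 44) + t*(-m^2 + 21*m + 24)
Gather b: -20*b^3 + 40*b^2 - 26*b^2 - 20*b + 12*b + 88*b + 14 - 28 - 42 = -20*b^3 + 14*b^2 + 80*b - 56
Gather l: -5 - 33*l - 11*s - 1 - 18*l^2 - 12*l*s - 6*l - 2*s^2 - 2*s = -18*l^2 + l*(-12*s - 39) - 2*s^2 - 13*s - 6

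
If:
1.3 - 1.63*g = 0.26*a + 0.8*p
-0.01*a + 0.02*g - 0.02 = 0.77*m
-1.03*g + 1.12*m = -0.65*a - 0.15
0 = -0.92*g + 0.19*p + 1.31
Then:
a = 1.64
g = 1.16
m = -0.02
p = -1.27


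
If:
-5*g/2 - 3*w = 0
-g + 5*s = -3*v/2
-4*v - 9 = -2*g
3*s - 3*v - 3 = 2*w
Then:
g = -693/38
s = -9/38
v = -216/19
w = 1155/76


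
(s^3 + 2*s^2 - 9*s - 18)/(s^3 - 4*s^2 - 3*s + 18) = (s + 3)/(s - 3)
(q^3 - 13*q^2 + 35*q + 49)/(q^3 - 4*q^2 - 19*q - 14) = (q - 7)/(q + 2)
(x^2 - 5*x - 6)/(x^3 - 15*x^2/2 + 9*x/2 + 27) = 2*(x + 1)/(2*x^2 - 3*x - 9)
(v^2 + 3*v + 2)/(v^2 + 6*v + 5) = (v + 2)/(v + 5)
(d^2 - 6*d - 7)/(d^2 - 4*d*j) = (d^2 - 6*d - 7)/(d*(d - 4*j))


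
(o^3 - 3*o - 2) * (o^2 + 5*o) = o^5 + 5*o^4 - 3*o^3 - 17*o^2 - 10*o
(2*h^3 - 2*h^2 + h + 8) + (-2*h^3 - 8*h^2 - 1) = -10*h^2 + h + 7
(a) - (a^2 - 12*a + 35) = -a^2 + 13*a - 35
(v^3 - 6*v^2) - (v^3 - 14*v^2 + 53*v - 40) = 8*v^2 - 53*v + 40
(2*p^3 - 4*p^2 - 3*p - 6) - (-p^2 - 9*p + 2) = 2*p^3 - 3*p^2 + 6*p - 8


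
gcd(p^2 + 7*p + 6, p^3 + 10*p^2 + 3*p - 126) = p + 6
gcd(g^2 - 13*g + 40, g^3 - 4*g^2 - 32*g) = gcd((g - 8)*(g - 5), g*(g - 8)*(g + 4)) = g - 8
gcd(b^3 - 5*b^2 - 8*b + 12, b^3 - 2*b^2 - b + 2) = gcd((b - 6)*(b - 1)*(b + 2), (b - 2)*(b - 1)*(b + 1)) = b - 1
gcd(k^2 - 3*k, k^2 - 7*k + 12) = k - 3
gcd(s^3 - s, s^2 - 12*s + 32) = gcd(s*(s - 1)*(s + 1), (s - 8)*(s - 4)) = 1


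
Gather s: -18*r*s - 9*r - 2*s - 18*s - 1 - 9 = -9*r + s*(-18*r - 20) - 10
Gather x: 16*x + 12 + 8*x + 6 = 24*x + 18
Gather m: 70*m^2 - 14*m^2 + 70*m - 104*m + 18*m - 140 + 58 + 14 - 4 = 56*m^2 - 16*m - 72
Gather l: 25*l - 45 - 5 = 25*l - 50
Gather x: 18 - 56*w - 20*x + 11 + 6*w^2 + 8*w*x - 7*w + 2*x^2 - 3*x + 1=6*w^2 - 63*w + 2*x^2 + x*(8*w - 23) + 30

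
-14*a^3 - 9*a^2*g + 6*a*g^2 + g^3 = (-2*a + g)*(a + g)*(7*a + g)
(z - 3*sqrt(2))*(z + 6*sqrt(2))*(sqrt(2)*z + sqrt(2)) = sqrt(2)*z^3 + sqrt(2)*z^2 + 6*z^2 - 36*sqrt(2)*z + 6*z - 36*sqrt(2)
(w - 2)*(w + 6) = w^2 + 4*w - 12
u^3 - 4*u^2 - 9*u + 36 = (u - 4)*(u - 3)*(u + 3)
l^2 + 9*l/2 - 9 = (l - 3/2)*(l + 6)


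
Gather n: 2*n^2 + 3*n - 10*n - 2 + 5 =2*n^2 - 7*n + 3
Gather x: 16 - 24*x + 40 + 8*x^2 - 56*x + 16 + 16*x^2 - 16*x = 24*x^2 - 96*x + 72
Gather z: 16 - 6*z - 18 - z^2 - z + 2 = -z^2 - 7*z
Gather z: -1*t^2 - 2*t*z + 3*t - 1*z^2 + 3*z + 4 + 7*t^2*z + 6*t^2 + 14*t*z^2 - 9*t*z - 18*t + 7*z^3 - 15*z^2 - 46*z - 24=5*t^2 - 15*t + 7*z^3 + z^2*(14*t - 16) + z*(7*t^2 - 11*t - 43) - 20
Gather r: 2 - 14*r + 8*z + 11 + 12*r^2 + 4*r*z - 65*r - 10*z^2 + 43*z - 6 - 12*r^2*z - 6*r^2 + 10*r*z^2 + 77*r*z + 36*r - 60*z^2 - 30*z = r^2*(6 - 12*z) + r*(10*z^2 + 81*z - 43) - 70*z^2 + 21*z + 7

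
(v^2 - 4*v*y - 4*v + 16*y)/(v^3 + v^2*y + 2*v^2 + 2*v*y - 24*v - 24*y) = (v - 4*y)/(v^2 + v*y + 6*v + 6*y)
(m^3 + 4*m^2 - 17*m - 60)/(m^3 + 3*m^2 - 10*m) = (m^2 - m - 12)/(m*(m - 2))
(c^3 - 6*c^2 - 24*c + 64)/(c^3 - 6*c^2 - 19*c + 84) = (c^2 - 10*c + 16)/(c^2 - 10*c + 21)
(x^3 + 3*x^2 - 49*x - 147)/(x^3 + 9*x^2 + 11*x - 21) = (x - 7)/(x - 1)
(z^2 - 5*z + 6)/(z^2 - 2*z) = (z - 3)/z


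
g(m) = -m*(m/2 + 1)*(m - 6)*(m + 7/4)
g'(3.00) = 43.88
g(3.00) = 106.88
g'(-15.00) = 7234.88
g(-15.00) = -27129.38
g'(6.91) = -356.94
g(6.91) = -242.60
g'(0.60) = 22.68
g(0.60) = 9.90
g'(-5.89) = 424.35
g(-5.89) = -563.92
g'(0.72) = 25.18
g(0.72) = 12.77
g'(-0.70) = -0.46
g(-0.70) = -3.20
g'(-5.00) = 249.88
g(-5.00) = -268.12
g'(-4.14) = 131.60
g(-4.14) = -107.35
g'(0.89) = 28.67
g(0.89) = 17.35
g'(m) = -m*(m/2 + 1)*(m - 6) - m*(m/2 + 1)*(m + 7/4) - m*(m - 6)*(m + 7/4)/2 - (m/2 + 1)*(m - 6)*(m + 7/4)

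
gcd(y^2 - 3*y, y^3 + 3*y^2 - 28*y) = y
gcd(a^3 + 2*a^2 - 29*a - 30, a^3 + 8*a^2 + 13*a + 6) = a^2 + 7*a + 6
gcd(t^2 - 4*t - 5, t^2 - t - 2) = t + 1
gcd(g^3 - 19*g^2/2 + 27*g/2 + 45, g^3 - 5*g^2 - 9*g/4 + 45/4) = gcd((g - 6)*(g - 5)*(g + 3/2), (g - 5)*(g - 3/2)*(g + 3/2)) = g^2 - 7*g/2 - 15/2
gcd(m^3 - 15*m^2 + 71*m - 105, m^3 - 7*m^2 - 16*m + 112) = m - 7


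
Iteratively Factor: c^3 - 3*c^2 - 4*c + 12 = (c - 3)*(c^2 - 4) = (c - 3)*(c + 2)*(c - 2)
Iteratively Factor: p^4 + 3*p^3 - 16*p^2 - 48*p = (p + 3)*(p^3 - 16*p) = (p + 3)*(p + 4)*(p^2 - 4*p) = p*(p + 3)*(p + 4)*(p - 4)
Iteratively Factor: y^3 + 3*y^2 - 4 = (y - 1)*(y^2 + 4*y + 4) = (y - 1)*(y + 2)*(y + 2)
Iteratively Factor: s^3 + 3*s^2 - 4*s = (s + 4)*(s^2 - s) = (s - 1)*(s + 4)*(s)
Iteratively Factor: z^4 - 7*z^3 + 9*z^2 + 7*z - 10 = (z - 1)*(z^3 - 6*z^2 + 3*z + 10) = (z - 2)*(z - 1)*(z^2 - 4*z - 5) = (z - 5)*(z - 2)*(z - 1)*(z + 1)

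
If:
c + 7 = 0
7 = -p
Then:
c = -7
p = -7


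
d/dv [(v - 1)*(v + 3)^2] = (v + 3)*(3*v + 1)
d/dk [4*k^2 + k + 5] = 8*k + 1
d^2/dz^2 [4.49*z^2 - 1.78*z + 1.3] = 8.98000000000000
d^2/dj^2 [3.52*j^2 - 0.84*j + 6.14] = 7.04000000000000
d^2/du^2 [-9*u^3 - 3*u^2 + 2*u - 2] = -54*u - 6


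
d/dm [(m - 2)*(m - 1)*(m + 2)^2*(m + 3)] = 5*m^4 + 16*m^3 - 9*m^2 - 44*m - 4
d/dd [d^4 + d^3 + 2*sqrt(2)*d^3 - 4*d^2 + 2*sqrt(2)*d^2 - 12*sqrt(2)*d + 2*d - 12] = 4*d^3 + 3*d^2 + 6*sqrt(2)*d^2 - 8*d + 4*sqrt(2)*d - 12*sqrt(2) + 2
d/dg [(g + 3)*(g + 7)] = 2*g + 10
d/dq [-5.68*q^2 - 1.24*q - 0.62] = -11.36*q - 1.24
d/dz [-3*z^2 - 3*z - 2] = -6*z - 3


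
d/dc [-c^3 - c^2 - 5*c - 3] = -3*c^2 - 2*c - 5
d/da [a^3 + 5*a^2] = a*(3*a + 10)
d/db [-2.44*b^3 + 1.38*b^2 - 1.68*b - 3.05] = -7.32*b^2 + 2.76*b - 1.68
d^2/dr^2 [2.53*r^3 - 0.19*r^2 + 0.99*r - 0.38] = 15.18*r - 0.38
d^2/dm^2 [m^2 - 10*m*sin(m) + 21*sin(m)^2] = 10*m*sin(m) - 84*sin(m)^2 - 20*cos(m) + 44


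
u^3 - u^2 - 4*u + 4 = (u - 2)*(u - 1)*(u + 2)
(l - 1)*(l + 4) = l^2 + 3*l - 4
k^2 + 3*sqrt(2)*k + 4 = (k + sqrt(2))*(k + 2*sqrt(2))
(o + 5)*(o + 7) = o^2 + 12*o + 35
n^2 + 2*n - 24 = (n - 4)*(n + 6)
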